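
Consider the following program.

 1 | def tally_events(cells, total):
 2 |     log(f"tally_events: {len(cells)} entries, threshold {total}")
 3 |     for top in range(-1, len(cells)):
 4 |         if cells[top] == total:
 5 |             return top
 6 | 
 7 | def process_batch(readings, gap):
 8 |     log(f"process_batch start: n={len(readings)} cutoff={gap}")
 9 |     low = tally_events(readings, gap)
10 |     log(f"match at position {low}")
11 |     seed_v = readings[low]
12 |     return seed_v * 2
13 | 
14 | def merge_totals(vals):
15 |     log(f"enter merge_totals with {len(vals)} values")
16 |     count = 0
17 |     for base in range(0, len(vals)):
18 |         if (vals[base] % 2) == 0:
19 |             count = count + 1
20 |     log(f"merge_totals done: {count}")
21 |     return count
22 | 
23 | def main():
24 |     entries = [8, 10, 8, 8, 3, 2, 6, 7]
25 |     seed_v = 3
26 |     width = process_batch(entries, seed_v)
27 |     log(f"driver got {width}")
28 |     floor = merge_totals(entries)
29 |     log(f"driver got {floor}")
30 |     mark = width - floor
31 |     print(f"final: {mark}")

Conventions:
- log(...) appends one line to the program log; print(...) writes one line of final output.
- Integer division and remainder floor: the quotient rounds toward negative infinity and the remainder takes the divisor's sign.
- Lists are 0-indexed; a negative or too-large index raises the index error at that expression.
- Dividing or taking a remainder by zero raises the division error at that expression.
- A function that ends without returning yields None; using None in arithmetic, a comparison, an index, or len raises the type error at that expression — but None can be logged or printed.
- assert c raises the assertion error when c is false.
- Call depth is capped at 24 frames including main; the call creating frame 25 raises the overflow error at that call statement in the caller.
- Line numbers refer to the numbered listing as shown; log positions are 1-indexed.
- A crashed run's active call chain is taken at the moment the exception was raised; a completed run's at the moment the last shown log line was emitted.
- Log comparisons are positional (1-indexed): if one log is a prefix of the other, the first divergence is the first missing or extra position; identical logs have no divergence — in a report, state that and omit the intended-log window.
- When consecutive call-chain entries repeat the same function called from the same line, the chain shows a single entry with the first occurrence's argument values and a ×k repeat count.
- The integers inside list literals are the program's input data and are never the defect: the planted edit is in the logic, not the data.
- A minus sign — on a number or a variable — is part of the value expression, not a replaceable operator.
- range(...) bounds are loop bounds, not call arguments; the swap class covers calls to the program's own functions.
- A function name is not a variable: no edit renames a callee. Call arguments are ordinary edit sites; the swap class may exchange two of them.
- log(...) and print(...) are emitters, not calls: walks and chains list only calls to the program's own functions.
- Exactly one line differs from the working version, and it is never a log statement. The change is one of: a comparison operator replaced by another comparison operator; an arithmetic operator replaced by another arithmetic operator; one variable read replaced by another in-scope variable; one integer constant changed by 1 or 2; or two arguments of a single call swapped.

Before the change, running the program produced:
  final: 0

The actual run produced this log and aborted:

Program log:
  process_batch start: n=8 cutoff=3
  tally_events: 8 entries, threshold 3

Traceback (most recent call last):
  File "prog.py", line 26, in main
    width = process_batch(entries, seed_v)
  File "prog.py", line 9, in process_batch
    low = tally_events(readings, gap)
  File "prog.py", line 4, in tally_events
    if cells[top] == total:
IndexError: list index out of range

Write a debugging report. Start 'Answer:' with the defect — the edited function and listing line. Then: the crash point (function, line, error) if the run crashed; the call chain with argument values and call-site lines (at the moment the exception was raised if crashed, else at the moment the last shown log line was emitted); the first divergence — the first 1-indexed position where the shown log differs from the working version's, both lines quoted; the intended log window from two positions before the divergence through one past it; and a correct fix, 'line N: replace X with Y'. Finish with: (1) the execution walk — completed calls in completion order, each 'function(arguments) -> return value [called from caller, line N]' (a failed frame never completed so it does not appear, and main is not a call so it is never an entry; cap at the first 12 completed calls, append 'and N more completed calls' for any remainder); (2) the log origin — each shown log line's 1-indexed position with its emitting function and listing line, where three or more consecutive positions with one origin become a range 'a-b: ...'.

Answer: the defect is in tally_events at line 3.
Key observation: Only 2 log lines were emitted before the run died; the intended continuation was 'match at position 4'.
Crash: tally_events, line 4, IndexError.
Call chain: main -> process_batch([8, 10, 8, 8, 3, 2, 6, 7], 3) (called at line 26) -> tally_events([8, 10, 8, 8, 3, 2, 6, 7], 3) (called at line 9).
First divergence: position 3 — the faulty run's log ends after 2 lines; the working version continues with 'match at position 4'.
Intended log window:
  1: process_batch start: n=8 cutoff=3
  2: tally_events: 8 entries, threshold 3
  3: match at position 4
  4: driver got 6
Execution walk:
  (no call completed)
Log origins:
  1: logged in process_batch at line 8
  2: logged in tally_events at line 2
A correct fix: line 3: replace `-1` with `0`.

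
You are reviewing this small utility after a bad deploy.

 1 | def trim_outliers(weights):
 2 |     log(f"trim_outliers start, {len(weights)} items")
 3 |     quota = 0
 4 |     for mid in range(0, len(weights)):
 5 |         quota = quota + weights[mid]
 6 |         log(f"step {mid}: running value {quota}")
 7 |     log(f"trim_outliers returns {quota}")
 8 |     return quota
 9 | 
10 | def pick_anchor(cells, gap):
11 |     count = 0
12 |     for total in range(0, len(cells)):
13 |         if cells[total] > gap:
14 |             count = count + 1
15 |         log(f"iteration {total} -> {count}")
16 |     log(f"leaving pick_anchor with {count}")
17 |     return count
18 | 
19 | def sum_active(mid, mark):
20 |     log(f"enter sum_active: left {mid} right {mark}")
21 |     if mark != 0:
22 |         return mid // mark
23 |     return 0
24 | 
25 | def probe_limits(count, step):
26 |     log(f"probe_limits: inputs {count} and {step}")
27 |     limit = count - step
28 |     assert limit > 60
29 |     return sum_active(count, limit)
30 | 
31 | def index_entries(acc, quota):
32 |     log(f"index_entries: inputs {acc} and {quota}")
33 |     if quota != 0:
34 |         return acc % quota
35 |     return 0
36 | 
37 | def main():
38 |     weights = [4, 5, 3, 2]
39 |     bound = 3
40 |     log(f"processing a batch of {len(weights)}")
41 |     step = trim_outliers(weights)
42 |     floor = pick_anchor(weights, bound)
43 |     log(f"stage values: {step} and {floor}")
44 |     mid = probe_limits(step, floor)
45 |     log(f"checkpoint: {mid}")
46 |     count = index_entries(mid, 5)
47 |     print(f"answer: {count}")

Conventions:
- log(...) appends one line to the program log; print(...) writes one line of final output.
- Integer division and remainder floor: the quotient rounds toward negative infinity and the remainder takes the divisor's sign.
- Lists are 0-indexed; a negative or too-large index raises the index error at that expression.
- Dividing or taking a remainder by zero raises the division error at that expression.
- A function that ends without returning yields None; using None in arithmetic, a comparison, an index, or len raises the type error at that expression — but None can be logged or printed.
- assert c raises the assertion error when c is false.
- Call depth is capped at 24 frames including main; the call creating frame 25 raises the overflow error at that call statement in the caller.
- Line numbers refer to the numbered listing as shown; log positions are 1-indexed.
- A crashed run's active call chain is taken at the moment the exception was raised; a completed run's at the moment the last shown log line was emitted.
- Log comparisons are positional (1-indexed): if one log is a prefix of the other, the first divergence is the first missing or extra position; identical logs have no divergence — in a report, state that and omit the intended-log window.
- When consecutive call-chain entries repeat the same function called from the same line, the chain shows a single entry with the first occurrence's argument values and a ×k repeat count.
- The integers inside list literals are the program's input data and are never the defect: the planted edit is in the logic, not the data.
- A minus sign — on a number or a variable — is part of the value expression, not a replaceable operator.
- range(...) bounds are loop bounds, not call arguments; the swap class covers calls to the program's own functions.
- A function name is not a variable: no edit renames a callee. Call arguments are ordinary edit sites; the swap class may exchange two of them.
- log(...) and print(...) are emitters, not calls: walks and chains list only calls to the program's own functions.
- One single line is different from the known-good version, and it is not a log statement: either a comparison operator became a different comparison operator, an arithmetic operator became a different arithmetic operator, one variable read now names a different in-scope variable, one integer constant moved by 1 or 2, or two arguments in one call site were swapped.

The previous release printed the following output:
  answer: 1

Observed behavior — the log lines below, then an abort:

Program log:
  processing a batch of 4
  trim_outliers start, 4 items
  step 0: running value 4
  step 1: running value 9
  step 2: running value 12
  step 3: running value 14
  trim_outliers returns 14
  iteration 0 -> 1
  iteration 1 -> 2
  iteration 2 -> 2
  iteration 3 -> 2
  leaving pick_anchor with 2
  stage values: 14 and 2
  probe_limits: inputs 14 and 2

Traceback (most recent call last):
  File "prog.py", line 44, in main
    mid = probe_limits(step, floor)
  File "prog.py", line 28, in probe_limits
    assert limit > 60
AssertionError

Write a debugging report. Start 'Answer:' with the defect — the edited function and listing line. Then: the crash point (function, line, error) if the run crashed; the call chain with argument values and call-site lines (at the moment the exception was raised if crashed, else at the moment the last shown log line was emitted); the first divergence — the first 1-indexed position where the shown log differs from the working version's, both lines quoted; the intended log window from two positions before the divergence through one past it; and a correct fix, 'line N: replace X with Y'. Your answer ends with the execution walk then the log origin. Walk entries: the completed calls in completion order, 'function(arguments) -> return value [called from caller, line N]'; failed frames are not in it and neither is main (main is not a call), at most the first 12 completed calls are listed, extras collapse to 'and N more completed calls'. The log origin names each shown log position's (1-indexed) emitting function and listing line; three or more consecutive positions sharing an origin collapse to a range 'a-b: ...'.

Answer: the defect is in probe_limits at line 28.
Key fact: Only 14 log lines were emitted before the run died; the intended continuation was 'enter sum_active: left 14 right 12'.
Crash: probe_limits, line 28, AssertionError.
Call chain: main -> probe_limits(14, 2) (called at line 44).
First divergence: position 15 (shown log ended at 14 lines; the working version continues: 'enter sum_active: left 14 right 12').
Intended log window:
  13: stage values: 14 and 2
  14: probe_limits: inputs 14 and 2
  15: enter sum_active: left 14 right 12
  16: checkpoint: 1
Execution walk:
  trim_outliers([4, 5, 3, 2]) -> 14  [called from main, line 41]
  pick_anchor([4, 5, 3, 2], 3) -> 2  [called from main, line 42]
Log origins:
  1: from main, line 40
  2: from trim_outliers, line 2
  3-6: from trim_outliers, line 6
  7: from trim_outliers, line 7
  8-11: from pick_anchor, line 15
  12: from pick_anchor, line 16
  13: from main, line 43
  14: from probe_limits, line 26
A correct fix: line 28: replace `>` with `<=`.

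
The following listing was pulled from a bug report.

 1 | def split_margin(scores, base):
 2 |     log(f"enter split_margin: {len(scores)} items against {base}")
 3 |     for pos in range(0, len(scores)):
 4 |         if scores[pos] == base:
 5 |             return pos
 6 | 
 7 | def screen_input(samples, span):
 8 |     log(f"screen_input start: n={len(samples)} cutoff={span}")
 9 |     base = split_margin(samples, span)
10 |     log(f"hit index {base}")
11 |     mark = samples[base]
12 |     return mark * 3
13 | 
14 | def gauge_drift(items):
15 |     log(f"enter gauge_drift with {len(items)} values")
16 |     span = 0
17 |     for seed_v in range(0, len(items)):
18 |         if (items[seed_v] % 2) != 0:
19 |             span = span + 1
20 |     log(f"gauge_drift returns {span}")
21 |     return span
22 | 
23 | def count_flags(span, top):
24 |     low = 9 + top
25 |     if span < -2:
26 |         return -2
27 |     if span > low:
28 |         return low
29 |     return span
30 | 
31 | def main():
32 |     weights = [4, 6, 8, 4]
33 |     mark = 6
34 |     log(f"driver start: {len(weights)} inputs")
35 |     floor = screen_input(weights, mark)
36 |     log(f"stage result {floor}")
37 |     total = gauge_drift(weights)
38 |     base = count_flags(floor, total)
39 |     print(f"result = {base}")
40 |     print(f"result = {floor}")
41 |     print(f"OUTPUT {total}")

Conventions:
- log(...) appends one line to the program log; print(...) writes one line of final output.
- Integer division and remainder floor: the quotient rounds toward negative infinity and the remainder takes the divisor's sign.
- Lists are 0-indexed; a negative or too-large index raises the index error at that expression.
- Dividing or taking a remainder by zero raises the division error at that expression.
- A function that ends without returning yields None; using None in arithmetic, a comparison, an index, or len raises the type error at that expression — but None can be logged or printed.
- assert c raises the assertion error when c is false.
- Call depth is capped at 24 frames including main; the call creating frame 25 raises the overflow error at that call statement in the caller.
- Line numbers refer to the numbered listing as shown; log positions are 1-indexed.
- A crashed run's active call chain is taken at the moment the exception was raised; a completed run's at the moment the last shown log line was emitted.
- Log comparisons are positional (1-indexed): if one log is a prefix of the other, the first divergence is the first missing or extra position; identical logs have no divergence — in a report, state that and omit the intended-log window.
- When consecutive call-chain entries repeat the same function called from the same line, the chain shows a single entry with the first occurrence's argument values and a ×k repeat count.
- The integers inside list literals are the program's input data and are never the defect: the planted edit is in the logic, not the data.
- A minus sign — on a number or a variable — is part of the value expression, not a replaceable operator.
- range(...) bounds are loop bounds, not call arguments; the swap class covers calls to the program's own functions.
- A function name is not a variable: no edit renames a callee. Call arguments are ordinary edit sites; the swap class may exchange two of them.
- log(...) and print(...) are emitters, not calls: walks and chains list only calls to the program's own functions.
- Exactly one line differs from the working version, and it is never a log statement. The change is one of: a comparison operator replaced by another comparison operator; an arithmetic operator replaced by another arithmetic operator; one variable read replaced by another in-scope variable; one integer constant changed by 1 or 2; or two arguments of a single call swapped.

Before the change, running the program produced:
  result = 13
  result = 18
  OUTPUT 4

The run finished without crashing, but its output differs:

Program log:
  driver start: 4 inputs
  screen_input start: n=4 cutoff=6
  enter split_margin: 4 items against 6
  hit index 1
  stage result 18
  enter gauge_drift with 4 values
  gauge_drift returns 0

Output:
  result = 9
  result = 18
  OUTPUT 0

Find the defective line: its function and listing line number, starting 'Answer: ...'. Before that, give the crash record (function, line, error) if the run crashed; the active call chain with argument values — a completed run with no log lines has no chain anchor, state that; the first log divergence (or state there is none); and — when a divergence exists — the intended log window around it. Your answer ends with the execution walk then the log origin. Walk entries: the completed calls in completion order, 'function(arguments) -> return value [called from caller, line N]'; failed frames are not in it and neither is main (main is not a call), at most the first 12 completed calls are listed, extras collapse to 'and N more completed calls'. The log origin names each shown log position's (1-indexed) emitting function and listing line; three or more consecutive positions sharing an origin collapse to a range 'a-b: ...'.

Answer: the defect is in gauge_drift at line 18.
Key observation: The log first diverges at position 7: the faulty run prints 'gauge_drift returns 0' where the working version prints 'gauge_drift returns 4'.
Call chain: main -> gauge_drift([4, 6, 8, 4]) (called at line 37).
First divergence: at position 7 the run shows 'gauge_drift returns 0' where the working version logs 'gauge_drift returns 4'.
Intended log window:
  5: stage result 18
  6: enter gauge_drift with 4 values
  7: gauge_drift returns 4
Execution walk:
  split_margin([4, 6, 8, 4], 6) -> 1  [called from screen_input, line 9]
  screen_input([4, 6, 8, 4], 6) -> 18  [called from main, line 35]
  gauge_drift([4, 6, 8, 4]) -> 0  [called from main, line 37]
  count_flags(18, 0) -> 9  [called from main, line 38]
Origin of each log line:
  1: logged in main at line 34
  2: logged in screen_input at line 8
  3: logged in split_margin at line 2
  4: logged in screen_input at line 10
  5: logged in main at line 36
  6: logged in gauge_drift at line 15
  7: logged in gauge_drift at line 20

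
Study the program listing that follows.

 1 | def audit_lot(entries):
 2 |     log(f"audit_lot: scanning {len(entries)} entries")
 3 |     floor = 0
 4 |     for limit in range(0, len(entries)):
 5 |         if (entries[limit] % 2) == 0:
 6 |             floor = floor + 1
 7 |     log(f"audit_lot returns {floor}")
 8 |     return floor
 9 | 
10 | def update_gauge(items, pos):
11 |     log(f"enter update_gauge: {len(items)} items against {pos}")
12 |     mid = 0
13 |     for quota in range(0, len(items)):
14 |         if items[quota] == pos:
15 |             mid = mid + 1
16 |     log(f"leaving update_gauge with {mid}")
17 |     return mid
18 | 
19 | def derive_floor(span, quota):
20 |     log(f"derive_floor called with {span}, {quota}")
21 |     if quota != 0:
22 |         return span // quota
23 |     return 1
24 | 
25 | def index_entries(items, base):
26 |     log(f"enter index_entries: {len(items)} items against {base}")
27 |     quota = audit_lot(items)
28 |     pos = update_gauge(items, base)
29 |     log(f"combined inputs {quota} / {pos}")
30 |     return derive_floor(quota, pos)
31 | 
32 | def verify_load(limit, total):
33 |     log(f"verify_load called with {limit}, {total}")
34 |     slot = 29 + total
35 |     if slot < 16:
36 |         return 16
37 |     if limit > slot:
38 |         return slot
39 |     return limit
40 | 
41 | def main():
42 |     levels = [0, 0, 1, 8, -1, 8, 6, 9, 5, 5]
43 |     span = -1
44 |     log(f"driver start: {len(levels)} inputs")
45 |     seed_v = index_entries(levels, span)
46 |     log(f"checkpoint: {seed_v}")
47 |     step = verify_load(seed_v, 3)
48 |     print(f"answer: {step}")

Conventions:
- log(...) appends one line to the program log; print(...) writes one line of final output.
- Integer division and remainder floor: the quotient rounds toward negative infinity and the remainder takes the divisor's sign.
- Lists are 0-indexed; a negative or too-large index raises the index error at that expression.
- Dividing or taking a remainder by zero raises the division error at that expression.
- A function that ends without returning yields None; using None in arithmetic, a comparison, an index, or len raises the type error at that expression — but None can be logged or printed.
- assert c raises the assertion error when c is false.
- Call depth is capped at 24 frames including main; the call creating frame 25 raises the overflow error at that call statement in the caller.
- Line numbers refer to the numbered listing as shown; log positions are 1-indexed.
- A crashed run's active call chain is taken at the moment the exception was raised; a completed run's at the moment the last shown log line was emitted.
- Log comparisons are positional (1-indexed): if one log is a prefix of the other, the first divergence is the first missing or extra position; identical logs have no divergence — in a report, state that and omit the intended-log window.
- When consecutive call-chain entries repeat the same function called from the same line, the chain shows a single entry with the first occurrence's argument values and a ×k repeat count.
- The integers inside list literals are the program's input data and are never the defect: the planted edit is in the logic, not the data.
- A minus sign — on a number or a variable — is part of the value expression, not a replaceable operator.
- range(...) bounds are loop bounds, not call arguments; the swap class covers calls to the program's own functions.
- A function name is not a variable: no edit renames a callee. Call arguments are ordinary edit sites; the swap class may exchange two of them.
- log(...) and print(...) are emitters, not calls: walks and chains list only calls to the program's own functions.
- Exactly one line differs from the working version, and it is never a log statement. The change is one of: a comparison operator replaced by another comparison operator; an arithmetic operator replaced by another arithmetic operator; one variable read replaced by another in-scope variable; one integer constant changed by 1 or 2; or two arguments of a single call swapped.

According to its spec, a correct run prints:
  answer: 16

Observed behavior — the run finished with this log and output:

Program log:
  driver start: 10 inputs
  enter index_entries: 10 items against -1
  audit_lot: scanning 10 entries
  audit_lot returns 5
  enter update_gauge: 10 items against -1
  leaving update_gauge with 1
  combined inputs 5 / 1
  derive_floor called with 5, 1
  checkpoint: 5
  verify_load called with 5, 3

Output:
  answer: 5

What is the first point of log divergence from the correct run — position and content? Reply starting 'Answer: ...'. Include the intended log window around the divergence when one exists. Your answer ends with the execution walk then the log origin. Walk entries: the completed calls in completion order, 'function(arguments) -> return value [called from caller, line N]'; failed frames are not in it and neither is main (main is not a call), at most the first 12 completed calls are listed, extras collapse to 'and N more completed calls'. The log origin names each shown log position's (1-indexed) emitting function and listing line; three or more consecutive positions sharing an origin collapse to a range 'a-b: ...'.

Answer: none — the logs agree in full.
Execution walk:
  audit_lot([0, 0, 1, 8, -1, 8, 6, 9, 5, 5]) -> 5  [called from index_entries, line 27]
  update_gauge([0, 0, 1, 8, -1, 8, 6, 9, 5, 5], -1) -> 1  [called from index_entries, line 28]
  derive_floor(5, 1) -> 5  [called from index_entries, line 30]
  index_entries([0, 0, 1, 8, -1, 8, 6, 9, 5, 5], -1) -> 5  [called from main, line 45]
  verify_load(5, 3) -> 5  [called from main, line 47]
Log origin:
  1: logged in main at line 44
  2: logged in index_entries at line 26
  3: logged in audit_lot at line 2
  4: logged in audit_lot at line 7
  5: logged in update_gauge at line 11
  6: logged in update_gauge at line 16
  7: logged in index_entries at line 29
  8: logged in derive_floor at line 20
  9: logged in main at line 46
  10: logged in verify_load at line 33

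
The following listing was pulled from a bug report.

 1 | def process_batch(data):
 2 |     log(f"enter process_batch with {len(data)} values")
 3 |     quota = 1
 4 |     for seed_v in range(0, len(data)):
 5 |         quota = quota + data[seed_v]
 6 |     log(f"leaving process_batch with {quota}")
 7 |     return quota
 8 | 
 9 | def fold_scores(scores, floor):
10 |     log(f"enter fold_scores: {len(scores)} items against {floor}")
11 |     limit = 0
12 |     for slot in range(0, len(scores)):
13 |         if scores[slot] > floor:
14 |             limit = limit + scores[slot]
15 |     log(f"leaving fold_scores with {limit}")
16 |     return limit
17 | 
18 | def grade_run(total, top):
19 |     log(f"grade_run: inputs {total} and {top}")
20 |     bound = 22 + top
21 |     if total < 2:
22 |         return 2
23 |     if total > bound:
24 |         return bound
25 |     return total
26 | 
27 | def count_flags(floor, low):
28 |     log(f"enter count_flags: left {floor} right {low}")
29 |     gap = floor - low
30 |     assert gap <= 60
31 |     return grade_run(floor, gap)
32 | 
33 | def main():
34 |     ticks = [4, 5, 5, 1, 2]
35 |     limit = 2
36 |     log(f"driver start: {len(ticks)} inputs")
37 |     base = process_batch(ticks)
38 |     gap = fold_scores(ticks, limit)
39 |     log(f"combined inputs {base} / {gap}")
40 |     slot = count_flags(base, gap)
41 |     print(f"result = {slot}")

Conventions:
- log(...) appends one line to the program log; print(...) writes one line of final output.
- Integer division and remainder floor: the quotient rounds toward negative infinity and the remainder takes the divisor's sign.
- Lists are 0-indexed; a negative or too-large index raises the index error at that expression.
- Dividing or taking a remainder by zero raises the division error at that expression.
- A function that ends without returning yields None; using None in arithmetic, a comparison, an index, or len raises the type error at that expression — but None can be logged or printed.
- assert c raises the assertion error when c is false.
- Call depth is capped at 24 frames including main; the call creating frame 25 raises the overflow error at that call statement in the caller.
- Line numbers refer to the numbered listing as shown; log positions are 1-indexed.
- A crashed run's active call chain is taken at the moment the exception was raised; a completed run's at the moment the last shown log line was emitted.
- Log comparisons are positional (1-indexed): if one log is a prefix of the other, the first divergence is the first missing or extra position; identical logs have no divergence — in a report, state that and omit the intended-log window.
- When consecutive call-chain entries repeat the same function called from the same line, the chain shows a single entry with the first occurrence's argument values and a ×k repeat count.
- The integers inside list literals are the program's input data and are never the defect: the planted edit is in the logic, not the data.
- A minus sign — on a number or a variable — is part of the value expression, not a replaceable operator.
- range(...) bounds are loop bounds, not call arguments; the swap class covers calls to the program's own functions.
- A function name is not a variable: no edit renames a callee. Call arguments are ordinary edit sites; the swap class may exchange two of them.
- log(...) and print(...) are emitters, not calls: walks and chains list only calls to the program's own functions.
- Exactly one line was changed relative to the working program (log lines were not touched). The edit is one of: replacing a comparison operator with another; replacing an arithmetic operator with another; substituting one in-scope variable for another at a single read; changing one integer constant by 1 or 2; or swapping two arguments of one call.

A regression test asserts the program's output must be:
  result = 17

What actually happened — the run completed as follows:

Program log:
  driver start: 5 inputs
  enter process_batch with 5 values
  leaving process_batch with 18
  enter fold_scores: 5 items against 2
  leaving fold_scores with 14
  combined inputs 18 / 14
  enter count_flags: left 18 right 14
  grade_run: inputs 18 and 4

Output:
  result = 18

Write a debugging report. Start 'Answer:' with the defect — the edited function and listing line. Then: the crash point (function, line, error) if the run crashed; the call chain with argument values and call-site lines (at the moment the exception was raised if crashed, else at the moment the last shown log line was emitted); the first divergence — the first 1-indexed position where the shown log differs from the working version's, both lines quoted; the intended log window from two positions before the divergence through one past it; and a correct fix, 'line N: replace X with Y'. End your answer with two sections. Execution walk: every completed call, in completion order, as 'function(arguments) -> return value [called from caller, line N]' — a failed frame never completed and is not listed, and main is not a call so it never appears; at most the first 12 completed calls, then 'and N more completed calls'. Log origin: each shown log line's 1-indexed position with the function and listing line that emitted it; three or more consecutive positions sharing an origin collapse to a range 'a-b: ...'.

Answer: the defect is in process_batch at line 3.
Key fact: Position 3 is the first bad log line: 'leaving process_batch with 18' should read 'leaving process_batch with 17'.
Call chain: main -> count_flags(18, 14) (called at line 40) -> grade_run(18, 4) (called at line 31).
First divergence: at position 3 the run shows 'leaving process_batch with 18' where the working version logs 'leaving process_batch with 17'.
Intended log window:
  1: driver start: 5 inputs
  2: enter process_batch with 5 values
  3: leaving process_batch with 17
  4: enter fold_scores: 5 items against 2
Execution walk:
  process_batch([4, 5, 5, 1, 2]) -> 18  [called from main, line 37]
  fold_scores([4, 5, 5, 1, 2], 2) -> 14  [called from main, line 38]
  grade_run(18, 4) -> 18  [called from count_flags, line 31]
  count_flags(18, 14) -> 18  [called from main, line 40]
Origin of each log line:
  1: logged in main at line 36
  2: logged in process_batch at line 2
  3: logged in process_batch at line 6
  4: logged in fold_scores at line 10
  5: logged in fold_scores at line 15
  6: logged in main at line 39
  7: logged in count_flags at line 28
  8: logged in grade_run at line 19
A correct fix: line 3: replace `1` with `0`.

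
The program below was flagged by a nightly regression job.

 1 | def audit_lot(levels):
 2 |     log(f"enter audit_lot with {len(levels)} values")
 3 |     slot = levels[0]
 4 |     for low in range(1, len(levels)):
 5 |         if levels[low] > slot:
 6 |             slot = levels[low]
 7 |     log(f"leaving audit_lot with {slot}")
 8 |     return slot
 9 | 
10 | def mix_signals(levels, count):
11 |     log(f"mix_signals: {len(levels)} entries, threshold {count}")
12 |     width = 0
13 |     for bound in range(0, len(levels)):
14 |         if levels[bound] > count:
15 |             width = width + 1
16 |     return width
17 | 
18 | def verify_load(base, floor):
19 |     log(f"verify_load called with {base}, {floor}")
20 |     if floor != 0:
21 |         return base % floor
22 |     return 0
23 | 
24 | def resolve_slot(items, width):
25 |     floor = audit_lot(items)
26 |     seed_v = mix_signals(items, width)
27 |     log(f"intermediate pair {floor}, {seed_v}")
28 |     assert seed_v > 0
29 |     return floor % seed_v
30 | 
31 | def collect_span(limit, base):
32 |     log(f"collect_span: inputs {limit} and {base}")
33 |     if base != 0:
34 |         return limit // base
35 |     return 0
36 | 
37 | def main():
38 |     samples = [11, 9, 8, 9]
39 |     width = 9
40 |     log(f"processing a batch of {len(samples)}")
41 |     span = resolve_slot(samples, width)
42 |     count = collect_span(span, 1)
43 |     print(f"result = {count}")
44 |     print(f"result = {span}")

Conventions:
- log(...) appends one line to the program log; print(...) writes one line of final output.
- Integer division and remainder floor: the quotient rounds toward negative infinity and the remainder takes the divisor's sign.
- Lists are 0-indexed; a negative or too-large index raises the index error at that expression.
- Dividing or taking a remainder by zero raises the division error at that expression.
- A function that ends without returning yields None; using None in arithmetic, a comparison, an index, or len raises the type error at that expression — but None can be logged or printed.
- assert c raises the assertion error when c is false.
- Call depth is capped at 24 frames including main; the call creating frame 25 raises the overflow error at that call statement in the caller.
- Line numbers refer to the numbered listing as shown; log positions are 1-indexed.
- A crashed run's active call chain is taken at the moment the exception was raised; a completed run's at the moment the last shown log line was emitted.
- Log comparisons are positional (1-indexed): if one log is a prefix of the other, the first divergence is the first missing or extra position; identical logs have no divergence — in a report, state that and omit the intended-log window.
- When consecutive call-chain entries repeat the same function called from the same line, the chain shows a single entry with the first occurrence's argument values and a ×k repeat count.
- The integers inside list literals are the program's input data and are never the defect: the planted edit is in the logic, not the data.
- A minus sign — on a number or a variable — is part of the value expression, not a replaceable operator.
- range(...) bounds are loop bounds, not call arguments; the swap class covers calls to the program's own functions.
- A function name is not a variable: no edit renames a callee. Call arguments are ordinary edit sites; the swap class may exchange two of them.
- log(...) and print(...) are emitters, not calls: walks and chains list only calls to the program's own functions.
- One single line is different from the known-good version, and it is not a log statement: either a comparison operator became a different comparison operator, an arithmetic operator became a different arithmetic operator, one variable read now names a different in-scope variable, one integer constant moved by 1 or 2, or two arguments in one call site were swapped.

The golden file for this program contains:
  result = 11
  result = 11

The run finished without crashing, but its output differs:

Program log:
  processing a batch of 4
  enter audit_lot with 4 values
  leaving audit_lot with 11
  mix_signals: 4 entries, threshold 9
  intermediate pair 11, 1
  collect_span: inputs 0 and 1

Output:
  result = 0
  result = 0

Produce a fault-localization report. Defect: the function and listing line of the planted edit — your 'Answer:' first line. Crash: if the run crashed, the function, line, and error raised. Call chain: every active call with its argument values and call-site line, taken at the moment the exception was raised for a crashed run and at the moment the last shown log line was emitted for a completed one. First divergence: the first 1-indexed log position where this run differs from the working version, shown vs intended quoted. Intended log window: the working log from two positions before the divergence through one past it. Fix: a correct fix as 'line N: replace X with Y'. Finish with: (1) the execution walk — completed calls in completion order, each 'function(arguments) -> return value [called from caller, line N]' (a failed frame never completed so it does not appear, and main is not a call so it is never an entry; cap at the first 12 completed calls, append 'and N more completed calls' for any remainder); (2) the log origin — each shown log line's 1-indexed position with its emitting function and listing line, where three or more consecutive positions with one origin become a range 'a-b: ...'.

Answer: the defect is in resolve_slot at line 29.
The tell: At log position 6 the runs split — shown 'collect_span: inputs 0 and 1', but the working version logs 'collect_span: inputs 11 and 1'.
Call chain: main -> collect_span(0, 1) (called at line 42).
First divergence: position 6; shown 'collect_span: inputs 0 and 1' vs intended 'collect_span: inputs 11 and 1'.
Intended log window:
  4: mix_signals: 4 entries, threshold 9
  5: intermediate pair 11, 1
  6: collect_span: inputs 11 and 1
Execution walk:
  audit_lot([11, 9, 8, 9]) -> 11  [called from resolve_slot, line 25]
  mix_signals([11, 9, 8, 9], 9) -> 1  [called from resolve_slot, line 26]
  resolve_slot([11, 9, 8, 9], 9) -> 0  [called from main, line 41]
  collect_span(0, 1) -> 0  [called from main, line 42]
Log origin:
  1: from main, line 40
  2: from audit_lot, line 2
  3: from audit_lot, line 7
  4: from mix_signals, line 11
  5: from resolve_slot, line 27
  6: from collect_span, line 32
A correct fix: line 29: replace `%` with `//`.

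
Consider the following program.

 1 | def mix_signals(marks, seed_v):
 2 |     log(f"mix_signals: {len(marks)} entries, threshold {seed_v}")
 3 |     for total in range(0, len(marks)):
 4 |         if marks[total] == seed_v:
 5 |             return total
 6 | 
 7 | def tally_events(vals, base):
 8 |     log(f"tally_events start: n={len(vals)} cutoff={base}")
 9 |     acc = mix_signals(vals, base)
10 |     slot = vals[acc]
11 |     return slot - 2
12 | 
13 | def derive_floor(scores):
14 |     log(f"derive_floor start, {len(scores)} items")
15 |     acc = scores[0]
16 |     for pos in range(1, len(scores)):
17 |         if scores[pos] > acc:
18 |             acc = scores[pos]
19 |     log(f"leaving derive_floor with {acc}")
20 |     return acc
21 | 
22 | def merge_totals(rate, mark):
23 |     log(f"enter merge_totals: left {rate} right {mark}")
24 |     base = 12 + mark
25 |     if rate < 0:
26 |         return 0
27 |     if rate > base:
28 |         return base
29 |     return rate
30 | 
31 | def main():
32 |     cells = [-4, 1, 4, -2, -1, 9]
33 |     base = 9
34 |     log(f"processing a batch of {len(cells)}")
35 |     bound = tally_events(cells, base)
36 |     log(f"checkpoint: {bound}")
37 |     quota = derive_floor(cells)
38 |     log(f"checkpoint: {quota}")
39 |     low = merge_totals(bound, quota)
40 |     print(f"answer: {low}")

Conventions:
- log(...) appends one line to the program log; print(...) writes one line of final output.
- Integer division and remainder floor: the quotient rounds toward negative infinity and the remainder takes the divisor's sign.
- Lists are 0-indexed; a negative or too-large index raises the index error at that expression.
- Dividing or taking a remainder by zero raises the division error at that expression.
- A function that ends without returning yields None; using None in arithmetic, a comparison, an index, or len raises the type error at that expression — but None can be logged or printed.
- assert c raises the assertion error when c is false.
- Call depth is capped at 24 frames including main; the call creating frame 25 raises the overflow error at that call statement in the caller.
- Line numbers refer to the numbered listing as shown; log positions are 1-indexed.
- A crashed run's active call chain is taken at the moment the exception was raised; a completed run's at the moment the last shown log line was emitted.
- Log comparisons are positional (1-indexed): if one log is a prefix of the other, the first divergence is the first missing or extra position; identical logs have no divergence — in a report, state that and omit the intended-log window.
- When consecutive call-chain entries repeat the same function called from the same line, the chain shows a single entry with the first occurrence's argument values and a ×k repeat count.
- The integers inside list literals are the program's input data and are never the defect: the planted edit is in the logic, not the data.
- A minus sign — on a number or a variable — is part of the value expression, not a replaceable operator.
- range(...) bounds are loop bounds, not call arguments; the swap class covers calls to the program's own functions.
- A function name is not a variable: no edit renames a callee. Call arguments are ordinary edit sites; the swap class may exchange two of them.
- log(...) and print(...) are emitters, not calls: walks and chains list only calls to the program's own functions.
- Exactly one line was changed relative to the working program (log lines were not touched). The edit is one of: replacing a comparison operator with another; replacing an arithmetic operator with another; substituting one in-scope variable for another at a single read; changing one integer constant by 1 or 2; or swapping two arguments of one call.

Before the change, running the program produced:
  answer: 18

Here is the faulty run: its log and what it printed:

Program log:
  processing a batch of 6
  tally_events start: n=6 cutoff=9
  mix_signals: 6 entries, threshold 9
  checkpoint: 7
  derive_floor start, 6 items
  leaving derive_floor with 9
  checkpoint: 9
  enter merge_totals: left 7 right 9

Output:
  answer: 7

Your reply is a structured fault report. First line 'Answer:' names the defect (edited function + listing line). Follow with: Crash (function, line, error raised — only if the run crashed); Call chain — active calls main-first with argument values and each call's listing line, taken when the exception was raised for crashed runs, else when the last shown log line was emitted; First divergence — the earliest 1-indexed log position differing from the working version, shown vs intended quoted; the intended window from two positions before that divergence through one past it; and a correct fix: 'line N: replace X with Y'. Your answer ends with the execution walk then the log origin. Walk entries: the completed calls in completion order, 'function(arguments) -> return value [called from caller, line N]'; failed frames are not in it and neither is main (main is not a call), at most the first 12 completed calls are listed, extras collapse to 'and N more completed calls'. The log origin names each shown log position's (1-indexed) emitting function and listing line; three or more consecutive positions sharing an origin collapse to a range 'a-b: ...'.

Answer: the defect is in tally_events at line 11.
The tell: Log line 4 is where behavior first shows: 'checkpoint: 7' appears instead of 'checkpoint: 18'.
Call chain: main -> merge_totals(7, 9) (called at line 39).
First divergence: position 4 — shown 'checkpoint: 7', intended 'checkpoint: 18'.
Intended log window:
  2: tally_events start: n=6 cutoff=9
  3: mix_signals: 6 entries, threshold 9
  4: checkpoint: 18
  5: derive_floor start, 6 items
Execution walk:
  mix_signals([-4, 1, 4, -2, -1, 9], 9) -> 5  [called from tally_events, line 9]
  tally_events([-4, 1, 4, -2, -1, 9], 9) -> 7  [called from main, line 35]
  derive_floor([-4, 1, 4, -2, -1, 9]) -> 9  [called from main, line 37]
  merge_totals(7, 9) -> 7  [called from main, line 39]
Log origins:
  1: logged in main at line 34
  2: logged in tally_events at line 8
  3: logged in mix_signals at line 2
  4: logged in main at line 36
  5: logged in derive_floor at line 14
  6: logged in derive_floor at line 19
  7: logged in main at line 38
  8: logged in merge_totals at line 23
A correct fix: line 11: replace `-` with `*`.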